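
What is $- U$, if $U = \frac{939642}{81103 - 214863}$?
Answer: $\frac{42711}{6080} \approx 7.0248$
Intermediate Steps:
$U = - \frac{42711}{6080}$ ($U = \frac{939642}{81103 - 214863} = \frac{939642}{-133760} = 939642 \left(- \frac{1}{133760}\right) = - \frac{42711}{6080} \approx -7.0248$)
$- U = \left(-1\right) \left(- \frac{42711}{6080}\right) = \frac{42711}{6080}$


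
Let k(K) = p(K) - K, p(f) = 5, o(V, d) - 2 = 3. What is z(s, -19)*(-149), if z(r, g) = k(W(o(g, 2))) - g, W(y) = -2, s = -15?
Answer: -3874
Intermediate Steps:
o(V, d) = 5 (o(V, d) = 2 + 3 = 5)
k(K) = 5 - K
z(r, g) = 7 - g (z(r, g) = (5 - 1*(-2)) - g = (5 + 2) - g = 7 - g)
z(s, -19)*(-149) = (7 - 1*(-19))*(-149) = (7 + 19)*(-149) = 26*(-149) = -3874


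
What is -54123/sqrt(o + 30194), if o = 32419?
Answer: -18041*sqrt(773)/2319 ≈ -216.30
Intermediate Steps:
-54123/sqrt(o + 30194) = -54123/sqrt(32419 + 30194) = -54123*sqrt(773)/6957 = -18041*sqrt(773)/2319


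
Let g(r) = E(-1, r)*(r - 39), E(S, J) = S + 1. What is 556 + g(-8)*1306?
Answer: 556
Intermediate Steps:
E(S, J) = 1 + S
g(r) = 0 (g(r) = (1 - 1)*(r - 39) = 0*(-39 + r) = 0)
556 + g(-8)*1306 = 556 + 0*1306 = 556 + 0 = 556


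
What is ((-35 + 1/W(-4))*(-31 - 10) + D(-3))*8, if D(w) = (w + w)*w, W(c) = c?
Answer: 11706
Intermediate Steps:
D(w) = 2*w² (D(w) = (2*w)*w = 2*w²)
((-35 + 1/W(-4))*(-31 - 10) + D(-3))*8 = ((-35 + 1/(-4))*(-31 - 10) + 2*(-3)²)*8 = ((-35 - ¼)*(-41) + 2*9)*8 = (-141/4*(-41) + 18)*8 = (5781/4 + 18)*8 = (5853/4)*8 = 11706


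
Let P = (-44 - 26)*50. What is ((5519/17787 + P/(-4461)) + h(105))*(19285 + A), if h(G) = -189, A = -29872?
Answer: 17538966212052/8816423 ≈ 1.9894e+6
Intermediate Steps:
P = -3500 (P = -70*50 = -3500)
((5519/17787 + P/(-4461)) + h(105))*(19285 + A) = ((5519/17787 - 3500/(-4461)) - 189)*(19285 - 29872) = ((5519*(1/17787) - 3500*(-1/4461)) - 189)*(-10587) = ((5519/17787 + 3500/4461) - 189)*(-10587) = (9652751/8816423 - 189)*(-10587) = -1656651196/8816423*(-10587) = 17538966212052/8816423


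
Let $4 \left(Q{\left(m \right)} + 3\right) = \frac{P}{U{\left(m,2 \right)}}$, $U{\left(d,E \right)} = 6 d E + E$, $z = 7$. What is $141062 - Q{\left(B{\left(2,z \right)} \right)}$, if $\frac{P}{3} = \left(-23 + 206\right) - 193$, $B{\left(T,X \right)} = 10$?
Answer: $\frac{34419875}{244} \approx 1.4107 \cdot 10^{5}$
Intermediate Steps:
$P = -30$ ($P = 3 \left(\left(-23 + 206\right) - 193\right) = 3 \left(183 - 193\right) = 3 \left(-10\right) = -30$)
$U{\left(d,E \right)} = E + 6 E d$ ($U{\left(d,E \right)} = 6 E d + E = E + 6 E d$)
$Q{\left(m \right)} = -3 - \frac{15}{2 \left(2 + 12 m\right)}$ ($Q{\left(m \right)} = -3 + \frac{\left(-30\right) \frac{1}{2 \left(1 + 6 m\right)}}{4} = -3 + \frac{\left(-30\right) \frac{1}{2 + 12 m}}{4} = -3 - \frac{15}{2 \left(2 + 12 m\right)}$)
$141062 - Q{\left(B{\left(2,z \right)} \right)} = 141062 - \frac{9 \left(-3 - 80\right)}{4 \left(1 + 6 \cdot 10\right)} = 141062 - \frac{9 \left(-3 - 80\right)}{4 \left(1 + 60\right)} = 141062 - \frac{9}{4} \cdot \frac{1}{61} \left(-83\right) = 141062 - - \frac{747}{244} = 141062 + \frac{747}{244} = \frac{34419875}{244}$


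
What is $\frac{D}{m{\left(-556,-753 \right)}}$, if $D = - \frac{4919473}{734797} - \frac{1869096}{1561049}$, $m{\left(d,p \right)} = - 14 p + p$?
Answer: $- \frac{1293277791527}{1604073257253831} \approx -0.00080625$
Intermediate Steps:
$m{\left(d,p \right)} = - 13 p$
$D = - \frac{1293277791527}{163864874579}$ ($D = \left(-4919473\right) \frac{1}{734797} - \frac{1869096}{1561049} = - \frac{4919473}{734797} - \frac{1869096}{1561049} = - \frac{1293277791527}{163864874579} \approx -7.8923$)
$\frac{D}{m{\left(-556,-753 \right)}} = - \frac{1293277791527}{163864874579 \left(\left(-13\right) \left(-753\right)\right)} = - \frac{1293277791527}{163864874579 \cdot 9789} = \left(- \frac{1293277791527}{163864874579}\right) \frac{1}{9789} = - \frac{1293277791527}{1604073257253831}$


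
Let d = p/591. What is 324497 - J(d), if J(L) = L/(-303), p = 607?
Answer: 58108651888/179073 ≈ 3.2450e+5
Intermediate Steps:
d = 607/591 ≈ 1.0271
J(L) = -L/303 (J(L) = L*(-1/303) = -L/303)
324497 - J(d) = 324497 - (-1)*607/(303*591) = 324497 - 1*(-607/179073) = 324497 + 607/179073 = 58108651888/179073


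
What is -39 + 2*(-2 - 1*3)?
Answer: -49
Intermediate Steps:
-39 + 2*(-2 - 1*3) = -39 + 2*(-2 - 3) = -39 + 2*(-5) = -39 - 10 = -49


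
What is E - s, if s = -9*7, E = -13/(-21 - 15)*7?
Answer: 2359/36 ≈ 65.528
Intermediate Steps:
E = 91/36 (E = -13/(-36)*7 = -13*(-1/36)*7 = (13/36)*7 = 91/36 ≈ 2.5278)
s = -63
E - s = 91/36 - 1*(-63) = 91/36 + 63 = 2359/36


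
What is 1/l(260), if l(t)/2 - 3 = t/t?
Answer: ⅛ ≈ 0.12500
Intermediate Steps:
l(t) = 8 (l(t) = 6 + 2*(t/t) = 6 + 2*1 = 6 + 2 = 8)
1/l(260) = 1/8 = ⅛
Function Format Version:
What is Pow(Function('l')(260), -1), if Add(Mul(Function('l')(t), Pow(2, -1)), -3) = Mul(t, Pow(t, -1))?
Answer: Rational(1, 8) ≈ 0.12500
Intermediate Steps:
Function('l')(t) = 8 (Function('l')(t) = Add(6, Mul(2, Mul(t, Pow(t, -1)))) = Add(6, Mul(2, 1)) = Add(6, 2) = 8)
Pow(Function('l')(260), -1) = Pow(8, -1) = Rational(1, 8)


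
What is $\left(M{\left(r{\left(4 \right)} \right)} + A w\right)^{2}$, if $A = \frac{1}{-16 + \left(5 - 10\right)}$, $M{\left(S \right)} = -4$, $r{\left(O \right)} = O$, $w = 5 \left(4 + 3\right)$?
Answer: $\frac{289}{9} \approx 32.111$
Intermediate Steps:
$w = 35$ ($w = 5 \cdot 7 = 35$)
$A = - \frac{1}{21}$ ($A = \frac{1}{-16 + \left(5 - 10\right)} = \frac{1}{-16 - 5} = \frac{1}{-21} = - \frac{1}{21} \approx -0.047619$)
$\left(M{\left(r{\left(4 \right)} \right)} + A w\right)^{2} = \left(-4 - \frac{5}{3}\right)^{2} = \left(- \frac{17}{3}\right)^{2} = \frac{289}{9}$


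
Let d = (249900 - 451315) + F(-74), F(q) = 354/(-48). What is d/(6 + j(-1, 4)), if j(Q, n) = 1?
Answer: -230197/8 ≈ -28775.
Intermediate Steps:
F(q) = -59/8 (F(q) = 354*(-1/48) = -59/8)
d = -1611379/8 (d = (249900 - 451315) - 59/8 = -201415 - 59/8 = -1611379/8 ≈ -2.0142e+5)
d/(6 + j(-1, 4)) = -1611379/8/(6 + 1) = -1611379/8/7 = (1/7)*(-1611379/8) = -230197/8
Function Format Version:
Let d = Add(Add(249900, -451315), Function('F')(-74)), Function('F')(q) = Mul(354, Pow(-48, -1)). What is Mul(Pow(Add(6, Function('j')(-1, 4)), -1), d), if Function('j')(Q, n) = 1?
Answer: Rational(-230197, 8) ≈ -28775.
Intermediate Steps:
Function('F')(q) = Rational(-59, 8) (Function('F')(q) = Mul(354, Rational(-1, 48)) = Rational(-59, 8))
d = Rational(-1611379, 8) (d = Add(Add(249900, -451315), Rational(-59, 8)) = Add(-201415, Rational(-59, 8)) = Rational(-1611379, 8) ≈ -2.0142e+5)
Mul(Pow(Add(6, Function('j')(-1, 4)), -1), d) = Mul(Pow(Add(6, 1), -1), Rational(-1611379, 8)) = Mul(Pow(7, -1), Rational(-1611379, 8)) = Mul(Rational(1, 7), Rational(-1611379, 8)) = Rational(-230197, 8)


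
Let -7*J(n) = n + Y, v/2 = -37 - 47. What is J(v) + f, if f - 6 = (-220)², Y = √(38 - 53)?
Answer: 48430 - I*√15/7 ≈ 48430.0 - 0.55328*I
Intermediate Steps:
v = -168 (v = 2*(-37 - 47) = 2*(-84) = -168)
Y = I*√15 (Y = √(-15) = I*√15 ≈ 3.873*I)
f = 48406 (f = 6 + (-220)² = 6 + 48400 = 48406)
J(n) = -n/7 - I*√15/7 (J(n) = -(n + I*√15)/7 = -n/7 - I*√15/7)
J(v) + f = (-⅐*(-168) - I*√15/7) + 48406 = (24 - I*√15/7) + 48406 = 48430 - I*√15/7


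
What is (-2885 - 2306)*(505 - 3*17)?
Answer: -2356714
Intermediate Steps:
(-2885 - 2306)*(505 - 3*17) = -5191*(505 - 51) = -5191*454 = -2356714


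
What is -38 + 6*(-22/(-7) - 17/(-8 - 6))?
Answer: -83/7 ≈ -11.857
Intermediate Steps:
-38 + 6*(-22/(-7) - 17/(-8 - 6)) = -38 + 6*(-22*(-⅐) - 17/(-14)) = -38 + 6*(22/7 - 17*(-1/14)) = -38 + 6*(22/7 + 17/14) = -38 + 6*(61/14) = -38 + 183/7 = -83/7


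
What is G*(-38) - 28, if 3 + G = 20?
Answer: -674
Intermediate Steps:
G = 17 (G = -3 + 20 = 17)
G*(-38) - 28 = 17*(-38) - 28 = -646 - 28 = -674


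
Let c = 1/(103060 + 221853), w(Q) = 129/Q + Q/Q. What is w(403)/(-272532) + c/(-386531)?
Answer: -16703357382398/3448370940149105997 ≈ -4.8438e-6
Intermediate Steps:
w(Q) = 1 + 129/Q (w(Q) = 129/Q + 1 = 1 + 129/Q)
c = 1/324913 ≈ 3.0777e-6
w(403)/(-272532) + c/(-386531) = ((129 + 403)/403)/(-272532) + (1/324913)/(-386531) = ((1/403)*532)*(-1/272532) + (1/324913)*(-1/386531) = (532/403)*(-1/272532) - 1/125588946803 = -133/27457599 - 1/125588946803 = -16703357382398/3448370940149105997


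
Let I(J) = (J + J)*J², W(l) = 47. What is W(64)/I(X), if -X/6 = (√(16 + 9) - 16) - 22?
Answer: 47/15524784 ≈ 3.0274e-6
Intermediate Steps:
X = 198 (X = -6*((√(16 + 9) - 16) - 22) = -6*((√25 - 16) - 22) = -6*((5 - 16) - 22) = -6*(-11 - 22) = -6*(-33) = 198)
I(J) = 2*J³ (I(J) = (2*J)*J² = 2*J³)
W(64)/I(X) = 47/((2*198³)) = 47/((2*7762392)) = 47/15524784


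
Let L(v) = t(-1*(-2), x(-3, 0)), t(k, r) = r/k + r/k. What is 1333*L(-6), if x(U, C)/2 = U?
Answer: -7998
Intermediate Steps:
x(U, C) = 2*U
t(k, r) = 2*r/k
L(v) = -6 (L(v) = 2*(2*(-3))/((-1*(-2))) = 2*(-6)/2 = 2*(-6)*(½) = -6)
1333*L(-6) = 1333*(-6) = -7998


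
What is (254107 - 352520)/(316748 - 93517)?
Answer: -98413/223231 ≈ -0.44086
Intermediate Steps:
(254107 - 352520)/(316748 - 93517) = -98413/223231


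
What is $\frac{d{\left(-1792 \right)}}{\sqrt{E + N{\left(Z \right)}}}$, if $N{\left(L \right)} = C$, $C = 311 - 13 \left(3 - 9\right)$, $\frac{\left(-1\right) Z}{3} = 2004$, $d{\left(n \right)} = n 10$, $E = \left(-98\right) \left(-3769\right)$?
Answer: $- \frac{17920 \sqrt{369751}}{369751} \approx -29.47$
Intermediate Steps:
$E = 369362$
$d{\left(n \right)} = 10 n$
$Z = -6012$ ($Z = \left(-3\right) 2004 = -6012$)
$C = 389$ ($C = 311 - 13 \left(-6\right) = 311 - -78 = 311 + 78 = 389$)
$N{\left(L \right)} = 389$
$\frac{d{\left(-1792 \right)}}{\sqrt{E + N{\left(Z \right)}}} = \frac{10 \left(-1792\right)}{\sqrt{369362 + 389}} = - \frac{17920}{\sqrt{369751}} = - 17920 \frac{\sqrt{369751}}{369751} = - \frac{17920 \sqrt{369751}}{369751}$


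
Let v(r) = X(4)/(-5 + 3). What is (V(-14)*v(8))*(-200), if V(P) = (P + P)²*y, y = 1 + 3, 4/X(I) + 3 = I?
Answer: 1254400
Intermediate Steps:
X(I) = 4/(-3 + I)
y = 4
V(P) = 16*P² (V(P) = (P + P)²*4 = (2*P)²*4 = (4*P²)*4 = 16*P²)
v(r) = -2 (v(r) = (4/(-3 + 4))/(-5 + 3) = (4/1)/(-2) = -2)
(V(-14)*v(8))*(-200) = ((16*(-14)²)*(-2))*(-200) = ((16*196)*(-2))*(-200) = (3136*(-2))*(-200) = -6272*(-200) = 1254400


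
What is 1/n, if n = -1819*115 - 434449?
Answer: -1/643634 ≈ -1.5537e-6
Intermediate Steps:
n = -643634 (n = -209185 - 434449 = -643634)
1/n = 1/(-643634) = -1/643634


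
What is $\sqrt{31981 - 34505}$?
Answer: $2 i \sqrt{631} \approx 50.239 i$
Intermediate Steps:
$\sqrt{31981 - 34505} = \sqrt{-2524} = 2 i \sqrt{631}$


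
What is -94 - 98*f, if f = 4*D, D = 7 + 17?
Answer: -9502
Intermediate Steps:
D = 24
f = 96 (f = 4*24 = 96)
-94 - 98*f = -94 - 98*96 = -94 - 9408 = -9502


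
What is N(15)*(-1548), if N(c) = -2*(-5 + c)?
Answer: 30960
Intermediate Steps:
N(c) = 10 - 2*c
N(15)*(-1548) = (10 - 2*15)*(-1548) = (10 - 30)*(-1548) = -20*(-1548) = 30960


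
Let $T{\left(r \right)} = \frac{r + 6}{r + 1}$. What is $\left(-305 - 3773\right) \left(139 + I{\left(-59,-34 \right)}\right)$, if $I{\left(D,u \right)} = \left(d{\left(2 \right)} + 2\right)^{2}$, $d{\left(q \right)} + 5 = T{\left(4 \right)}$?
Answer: $-570920$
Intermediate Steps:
$T{\left(r \right)} = \frac{6 + r}{1 + r}$
$d{\left(q \right)} = -3$ ($d{\left(q \right)} = -5 + \frac{6 + 4}{1 + 4} = -5 + \frac{1}{5} \cdot 10 = -5 + 2 = -3$)
$I{\left(D,u \right)} = 1$ ($I{\left(D,u \right)} = \left(-3 + 2\right)^{2} = \left(-1\right)^{2} = 1$)
$\left(-305 - 3773\right) \left(139 + I{\left(-59,-34 \right)}\right) = \left(-305 - 3773\right) \left(139 + 1\right) = \left(-4078\right) 140 = -570920$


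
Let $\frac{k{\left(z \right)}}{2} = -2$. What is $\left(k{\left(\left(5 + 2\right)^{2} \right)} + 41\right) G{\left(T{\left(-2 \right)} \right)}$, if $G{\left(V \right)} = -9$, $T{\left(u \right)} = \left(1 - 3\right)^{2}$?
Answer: $-333$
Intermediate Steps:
$T{\left(u \right)} = 4$ ($T{\left(u \right)} = \left(-2\right)^{2} = 4$)
$k{\left(z \right)} = -4$ ($k{\left(z \right)} = 2 \left(-2\right) = -4$)
$\left(k{\left(\left(5 + 2\right)^{2} \right)} + 41\right) G{\left(T{\left(-2 \right)} \right)} = \left(-4 + 41\right) \left(-9\right) = 37 \left(-9\right) = -333$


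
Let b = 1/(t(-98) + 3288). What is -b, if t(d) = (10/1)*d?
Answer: -1/2308 ≈ -0.00043328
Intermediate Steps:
t(d) = 10*d (t(d) = (10*1)*d = 10*d)
b = 1/2308 (b = 1/(10*(-98) + 3288) = 1/(-980 + 3288) = 1/2308 ≈ 0.00043328)
-b = -1*1/2308 = -1/2308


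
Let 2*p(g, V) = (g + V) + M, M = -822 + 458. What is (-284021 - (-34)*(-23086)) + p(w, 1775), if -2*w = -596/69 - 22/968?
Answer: -12972674195/12144 ≈ -1.0682e+6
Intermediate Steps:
w = 26293/6072 (w = -(-596/69 - 22/968)/2 = -(-596*1/69 - 22*1/968)/2 = -(-596/69 - 1/44)/2 = -½*(-26293/3036) = 26293/6072 ≈ 4.3302)
M = -364
p(g, V) = -182 + V/2 + g/2 (p(g, V) = ((g + V) - 364)/2 = ((V + g) - 364)/2 = (-364 + V + g)/2 = -182 + V/2 + g/2)
(-284021 - (-34)*(-23086)) + p(w, 1775) = (-284021 - (-34)*(-23086)) + (-182 + (½)*1775 + (½)*(26293/6072)) = (-284021 - 1*784924) + (-182 + 1775/2 + 26293/12144) = (-284021 - 784924) + 8593885/12144 = -1068945 + 8593885/12144 = -12972674195/12144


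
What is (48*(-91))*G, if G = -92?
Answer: 401856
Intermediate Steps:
(48*(-91))*G = (48*(-91))*(-92) = -4368*(-92) = 401856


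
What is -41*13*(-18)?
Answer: 9594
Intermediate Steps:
-41*13*(-18) = -533*(-18) = 9594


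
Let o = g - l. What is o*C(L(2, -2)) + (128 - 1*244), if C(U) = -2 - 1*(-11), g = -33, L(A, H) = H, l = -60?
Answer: 127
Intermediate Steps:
C(U) = 9 (C(U) = -2 + 11 = 9)
o = 27 (o = -33 - 1*(-60) = -33 + 60 = 27)
o*C(L(2, -2)) + (128 - 1*244) = 27*9 + (128 - 1*244) = 243 + (128 - 244) = 243 - 116 = 127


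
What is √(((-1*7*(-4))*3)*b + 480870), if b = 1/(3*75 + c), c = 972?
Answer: √1562346858/57 ≈ 693.45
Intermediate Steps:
b = 1/1197 (b = 1/(3*75 + 972) = 1/(225 + 972) = 1/1197 ≈ 0.00083542)
√(((-1*7*(-4))*3)*b + 480870) = √(((-1*7*(-4))*3)*(1/1197) + 480870) = √((-7*(-4)*3)*(1/1197) + 480870) = √((28*3)*(1/1197) + 480870) = √(84*(1/1197) + 480870) = √(4/57 + 480870) = √(27409594/57) = √1562346858/57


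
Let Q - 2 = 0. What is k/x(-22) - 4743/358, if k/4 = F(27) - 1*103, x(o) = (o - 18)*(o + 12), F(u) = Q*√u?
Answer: -255587/17900 + 3*√3/50 ≈ -14.175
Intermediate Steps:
Q = 2 (Q = 2 + 0 = 2)
F(u) = 2*√u
x(o) = (-18 + o)*(12 + o)
k = -412 + 24*√3 (k = 4*(2*√27 - 1*103) = 4*(2*(3*√3) - 103) = 4*(6*√3 - 103) = 4*(-103 + 6*√3) = -412 + 24*√3 ≈ -370.43)
k/x(-22) - 4743/358 = (-412 + 24*√3)/(-216 + (-22)² - 6*(-22)) - 4743/358 = (-412 + 24*√3)/(-216 + 484 + 132) - 4743*1/358 = (-412 + 24*√3)/400 - 4743/358 = (-412 + 24*√3)*(1/400) - 4743/358 = (-103/100 + 3*√3/50) - 4743/358 = -255587/17900 + 3*√3/50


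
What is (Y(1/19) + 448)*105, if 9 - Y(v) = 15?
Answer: 46410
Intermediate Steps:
Y(v) = -6 (Y(v) = 9 - 1*15 = 9 - 15 = -6)
(Y(1/19) + 448)*105 = (-6 + 448)*105 = 442*105 = 46410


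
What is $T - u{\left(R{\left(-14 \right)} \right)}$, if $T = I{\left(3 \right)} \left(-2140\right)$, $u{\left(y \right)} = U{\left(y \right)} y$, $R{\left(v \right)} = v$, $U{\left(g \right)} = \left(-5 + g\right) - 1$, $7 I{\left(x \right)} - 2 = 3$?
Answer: $- \frac{12660}{7} \approx -1808.6$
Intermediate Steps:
$I{\left(x \right)} = \frac{5}{7}$ ($I{\left(x \right)} = \frac{2}{7} + \frac{1}{7} \cdot 3 = \frac{2}{7} + \frac{3}{7} = \frac{5}{7}$)
$U{\left(g \right)} = -6 + g$
$u{\left(y \right)} = y \left(-6 + y\right)$ ($u{\left(y \right)} = \left(-6 + y\right) y = y \left(-6 + y\right)$)
$T = - \frac{10700}{7}$ ($T = \frac{5}{7} \left(-2140\right) = - \frac{10700}{7} \approx -1528.6$)
$T - u{\left(R{\left(-14 \right)} \right)} = - \frac{10700}{7} - - 14 \left(-6 - 14\right) = - \frac{10700}{7} - \left(-14\right) \left(-20\right) = - \frac{10700}{7} - 280 = - \frac{12660}{7}$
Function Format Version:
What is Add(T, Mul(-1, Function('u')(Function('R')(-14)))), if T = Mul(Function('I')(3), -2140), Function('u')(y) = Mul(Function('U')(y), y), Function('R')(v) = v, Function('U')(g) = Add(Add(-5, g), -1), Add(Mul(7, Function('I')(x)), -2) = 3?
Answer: Rational(-12660, 7) ≈ -1808.6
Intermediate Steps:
Function('I')(x) = Rational(5, 7) (Function('I')(x) = Add(Rational(2, 7), Mul(Rational(1, 7), 3)) = Add(Rational(2, 7), Rational(3, 7)) = Rational(5, 7))
Function('U')(g) = Add(-6, g)
Function('u')(y) = Mul(y, Add(-6, y)) (Function('u')(y) = Mul(Add(-6, y), y) = Mul(y, Add(-6, y)))
T = Rational(-10700, 7) (T = Mul(Rational(5, 7), -2140) = Rational(-10700, 7) ≈ -1528.6)
Add(T, Mul(-1, Function('u')(Function('R')(-14)))) = Add(Rational(-10700, 7), Mul(-1, Mul(-14, Add(-6, -14)))) = Add(Rational(-10700, 7), Mul(-1, Mul(-14, -20))) = Add(Rational(-10700, 7), Mul(-1, 280)) = Add(Rational(-10700, 7), -280) = Rational(-12660, 7)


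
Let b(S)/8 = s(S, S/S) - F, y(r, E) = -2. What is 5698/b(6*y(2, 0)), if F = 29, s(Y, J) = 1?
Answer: -407/16 ≈ -25.438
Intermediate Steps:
b(S) = -224 (b(S) = 8*(1 - 1*29) = 8*(1 - 29) = 8*(-28) = -224)
5698/b(6*y(2, 0)) = 5698/(-224) = 5698*(-1/224) = -407/16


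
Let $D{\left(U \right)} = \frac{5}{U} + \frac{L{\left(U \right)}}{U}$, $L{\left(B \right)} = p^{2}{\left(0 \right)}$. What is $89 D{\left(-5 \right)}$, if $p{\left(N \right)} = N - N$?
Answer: $-89$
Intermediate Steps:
$p{\left(N \right)} = 0$
$L{\left(B \right)} = 0$ ($L{\left(B \right)} = 0^{2} = 0$)
$D{\left(U \right)} = \frac{5}{U}$ ($D{\left(U \right)} = \frac{5}{U} + \frac{0}{U} = \frac{5}{U} + 0 = \frac{5}{U}$)
$89 D{\left(-5 \right)} = 89 \frac{5}{-5} = 89 \cdot 5 \left(- \frac{1}{5}\right) = 89 \left(-1\right) = -89$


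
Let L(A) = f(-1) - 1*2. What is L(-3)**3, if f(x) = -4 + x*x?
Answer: -125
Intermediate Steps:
f(x) = -4 + x**2
L(A) = -5 (L(A) = (-4 + (-1)**2) - 1*2 = (-4 + 1) - 2 = -3 - 2 = -5)
L(-3)**3 = (-5)**3 = -125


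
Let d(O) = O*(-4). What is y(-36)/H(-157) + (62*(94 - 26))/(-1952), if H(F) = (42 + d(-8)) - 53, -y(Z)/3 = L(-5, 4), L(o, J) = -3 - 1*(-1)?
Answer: -3201/1708 ≈ -1.8741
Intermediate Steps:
L(o, J) = -2 (L(o, J) = -3 + 1 = -2)
y(Z) = 6 (y(Z) = -3*(-2) = 6)
d(O) = -4*O
H(F) = 21 (H(F) = (42 - 4*(-8)) - 53 = (42 + 32) - 53 = 74 - 53 = 21)
y(-36)/H(-157) + (62*(94 - 26))/(-1952) = 6/21 + (62*(94 - 26))/(-1952) = 6*(1/21) + (62*68)*(-1/1952) = 2/7 + 4216*(-1/1952) = 2/7 - 527/244 = -3201/1708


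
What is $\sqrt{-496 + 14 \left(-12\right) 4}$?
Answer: $4 i \sqrt{73} \approx 34.176 i$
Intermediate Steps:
$\sqrt{-496 + 14 \left(-12\right) 4} = \sqrt{-496 - 672} = \sqrt{-1168} = 4 i \sqrt{73}$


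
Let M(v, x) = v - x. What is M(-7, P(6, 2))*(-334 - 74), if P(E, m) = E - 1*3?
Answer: 4080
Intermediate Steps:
P(E, m) = -3 + E (P(E, m) = E - 3 = -3 + E)
M(-7, P(6, 2))*(-334 - 74) = (-7 - (-3 + 6))*(-334 - 74) = (-7 - 1*3)*(-408) = (-7 - 3)*(-408) = -10*(-408) = 4080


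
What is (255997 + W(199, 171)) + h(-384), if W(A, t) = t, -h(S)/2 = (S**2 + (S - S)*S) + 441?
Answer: -39626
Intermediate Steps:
h(S) = -882 - 2*S**2 (h(S) = -2*((S**2 + (S - S)*S) + 441) = -2*((S**2 + 0*S) + 441) = -2*((S**2 + 0) + 441) = -2*(S**2 + 441) = -2*(441 + S**2) = -882 - 2*S**2)
(255997 + W(199, 171)) + h(-384) = (255997 + 171) + (-882 - 2*(-384)**2) = 256168 + (-882 - 2*147456) = 256168 + (-882 - 294912) = 256168 - 295794 = -39626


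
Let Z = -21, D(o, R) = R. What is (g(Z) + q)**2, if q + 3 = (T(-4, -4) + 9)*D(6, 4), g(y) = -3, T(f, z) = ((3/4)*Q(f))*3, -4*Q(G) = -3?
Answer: 21609/16 ≈ 1350.6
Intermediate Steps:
Q(G) = 3/4 (Q(G) = -1/4*(-3) = 3/4)
T(f, z) = 27/16 (T(f, z) = ((3/4)*(3/4))*3 = (9/16)*3 = 27/16)
q = 159/4 (q = -3 + (27/16 + 9)*4 = -3 + (171/16)*4 = -3 + 171/4 = 159/4 ≈ 39.750)
(g(Z) + q)**2 = (-3 + 159/4)**2 = (147/4)**2 = 21609/16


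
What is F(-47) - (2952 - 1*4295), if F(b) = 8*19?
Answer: 1495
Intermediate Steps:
F(b) = 152
F(-47) - (2952 - 1*4295) = 152 - (2952 - 1*4295) = 152 - (2952 - 4295) = 152 - 1*(-1343) = 152 + 1343 = 1495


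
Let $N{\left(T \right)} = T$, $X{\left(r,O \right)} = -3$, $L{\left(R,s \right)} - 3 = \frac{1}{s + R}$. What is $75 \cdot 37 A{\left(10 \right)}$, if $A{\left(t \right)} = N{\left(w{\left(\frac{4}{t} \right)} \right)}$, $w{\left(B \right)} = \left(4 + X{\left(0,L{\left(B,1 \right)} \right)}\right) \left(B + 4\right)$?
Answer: $12210$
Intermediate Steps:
$L{\left(R,s \right)} = 3 + \frac{1}{R + s}$ ($L{\left(R,s \right)} = 3 + \frac{1}{s + R} = 3 + \frac{1}{R + s}$)
$w{\left(B \right)} = 4 + B$ ($w{\left(B \right)} = \left(4 - 3\right) \left(B + 4\right) = 1 \left(4 + B\right) = 4 + B$)
$A{\left(t \right)} = 4 + \frac{4}{t}$
$75 \cdot 37 A{\left(10 \right)} = 75 \cdot 37 \left(4 + \frac{4}{10}\right) = 2775 \left(4 + 4 \cdot \frac{1}{10}\right) = 2775 \left(4 + \frac{2}{5}\right) = 2775 \cdot \frac{22}{5} = 12210$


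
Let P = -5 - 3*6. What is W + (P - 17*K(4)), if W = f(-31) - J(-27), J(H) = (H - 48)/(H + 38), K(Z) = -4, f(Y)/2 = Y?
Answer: -112/11 ≈ -10.182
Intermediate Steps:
P = -23 (P = -5 - 18 = -23)
f(Y) = 2*Y
J(H) = (-48 + H)/(38 + H)
W = -607/11 (W = 2*(-31) - (-48 - 27)/(38 - 27) = -62 - (-75)/11 = -62 - 1*(-75/11) = -62 + 75/11 = -607/11 ≈ -55.182)
W + (P - 17*K(4)) = -607/11 + (-23 - 17*(-4)) = -607/11 + (-23 + 68) = -607/11 + 45 = -112/11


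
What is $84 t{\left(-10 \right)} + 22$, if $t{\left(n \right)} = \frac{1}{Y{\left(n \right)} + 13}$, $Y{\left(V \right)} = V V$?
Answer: $\frac{2570}{113} \approx 22.743$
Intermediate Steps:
$Y{\left(V \right)} = V^{2}$
$t{\left(n \right)} = \frac{1}{13 + n^{2}}$ ($t{\left(n \right)} = \frac{1}{n^{2} + 13} = \frac{1}{13 + n^{2}}$)
$84 t{\left(-10 \right)} + 22 = \frac{84}{13 + \left(-10\right)^{2}} + 22 = \frac{84}{13 + 100} + 22 = \frac{84}{113} + 22 = \frac{2570}{113}$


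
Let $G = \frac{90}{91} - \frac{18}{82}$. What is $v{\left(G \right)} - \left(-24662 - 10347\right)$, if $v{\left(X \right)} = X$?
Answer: $\frac{130621450}{3731} \approx 35010.0$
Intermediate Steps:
$G = \frac{2871}{3731}$ ($G = 90 \cdot \frac{1}{91} - \frac{9}{41} = \frac{90}{91} - \frac{9}{41} = \frac{2871}{3731} \approx 0.7695$)
$v{\left(G \right)} - \left(-24662 - 10347\right) = \frac{2871}{3731} - \left(-24662 - 10347\right) = \frac{2871}{3731} - -35009 = \frac{2871}{3731} + 35009 = \frac{130621450}{3731}$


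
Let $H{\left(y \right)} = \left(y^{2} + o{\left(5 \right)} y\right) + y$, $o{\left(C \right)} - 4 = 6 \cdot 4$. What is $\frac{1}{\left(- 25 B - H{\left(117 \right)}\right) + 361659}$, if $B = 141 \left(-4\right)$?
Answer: $\frac{1}{358677} \approx 2.788 \cdot 10^{-6}$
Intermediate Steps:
$o{\left(C \right)} = 28$ ($o{\left(C \right)} = 4 + 6 \cdot 4 = 4 + 24 = 28$)
$B = -564$
$H{\left(y \right)} = y^{2} + 29 y$ ($H{\left(y \right)} = \left(y^{2} + 28 y\right) + y = y^{2} + 29 y$)
$\frac{1}{\left(- 25 B - H{\left(117 \right)}\right) + 361659} = \frac{1}{\left(\left(-25\right) \left(-564\right) - 117 \left(29 + 117\right)\right) + 361659} = \frac{1}{\left(14100 - 117 \cdot 146\right) + 361659} = \frac{1}{\left(14100 - 17082\right) + 361659} = \frac{1}{-2982 + 361659} = \frac{1}{358677}$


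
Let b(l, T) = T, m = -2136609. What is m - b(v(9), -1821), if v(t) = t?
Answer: -2134788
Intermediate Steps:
m - b(v(9), -1821) = -2136609 - 1*(-1821) = -2136609 + 1821 = -2134788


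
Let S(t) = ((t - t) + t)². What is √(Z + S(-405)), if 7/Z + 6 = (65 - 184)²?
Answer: √32864709299710/14155 ≈ 405.00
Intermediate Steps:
S(t) = t² (S(t) = (0 + t)² = t²)
Z = 7/14155 (Z = 7/(-6 + (65 - 184)²) = 7/(-6 + (-119)²) = 7/(-6 + 14161) = 7/14155 ≈ 0.00049452)
√(Z + S(-405)) = √(7/14155 + (-405)²) = √(7/14155 + 164025) = √(2321773882/14155) = √32864709299710/14155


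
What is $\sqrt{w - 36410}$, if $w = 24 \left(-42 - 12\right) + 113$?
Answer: $3 i \sqrt{4177} \approx 193.89 i$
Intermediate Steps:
$w = -1183$ ($w = 24 \left(-42 - 12\right) + 113 = 24 \left(-54\right) + 113 = -1296 + 113 = -1183$)
$\sqrt{w - 36410} = \sqrt{-1183 - 36410} = \sqrt{-37593} = 3 i \sqrt{4177}$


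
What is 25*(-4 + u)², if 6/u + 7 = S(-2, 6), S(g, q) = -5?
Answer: 2025/4 ≈ 506.25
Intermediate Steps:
u = -½ (u = 6/(-7 - 5) = 6/(-12) = 6*(-1/12) = -½ ≈ -0.50000)
25*(-4 + u)² = 25*(-4 - ½)² = 25*(-9/2)² = 25*(81/4) = 2025/4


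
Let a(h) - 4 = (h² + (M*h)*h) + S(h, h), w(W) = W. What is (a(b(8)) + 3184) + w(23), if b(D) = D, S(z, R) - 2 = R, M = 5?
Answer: 3605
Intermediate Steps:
S(z, R) = 2 + R
a(h) = 6 + h + 6*h² (a(h) = 4 + ((h² + (5*h)*h) + (2 + h)) = 4 + ((h² + 5*h²) + (2 + h)) = 4 + (6*h² + (2 + h)) = 4 + (2 + h + 6*h²) = 6 + h + 6*h²)
(a(b(8)) + 3184) + w(23) = ((6 + 8 + 6*8²) + 3184) + 23 = ((6 + 8 + 6*64) + 3184) + 23 = ((6 + 8 + 384) + 3184) + 23 = (398 + 3184) + 23 = 3582 + 23 = 3605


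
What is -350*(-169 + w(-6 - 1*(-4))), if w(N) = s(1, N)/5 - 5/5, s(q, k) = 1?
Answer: 59430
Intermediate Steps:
w(N) = -4/5 (w(N) = 1/5 - 5/5 = 1*(1/5) - 5*1/5 = 1/5 - 1 = -4/5)
-350*(-169 + w(-6 - 1*(-4))) = -350*(-169 - 4/5) = -350*(-849/5) = 59430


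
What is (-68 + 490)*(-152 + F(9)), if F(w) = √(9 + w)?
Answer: -64144 + 1266*√2 ≈ -62354.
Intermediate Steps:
(-68 + 490)*(-152 + F(9)) = (-68 + 490)*(-152 + √(9 + 9)) = 422*(-152 + √18) = 422*(-152 + 3*√2) = -64144 + 1266*√2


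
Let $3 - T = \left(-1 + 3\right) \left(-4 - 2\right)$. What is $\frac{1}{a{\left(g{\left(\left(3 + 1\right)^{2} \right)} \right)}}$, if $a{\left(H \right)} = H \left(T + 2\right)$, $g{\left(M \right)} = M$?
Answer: $\frac{1}{272} \approx 0.0036765$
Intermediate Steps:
$T = 15$ ($T = 3 - \left(-1 + 3\right) \left(-4 - 2\right) = 3 - 2 \left(-6\right) = 3 - -12 = 3 + 12 = 15$)
$a{\left(H \right)} = 17 H$ ($a{\left(H \right)} = H \left(15 + 2\right) = H 17 = 17 H$)
$\frac{1}{a{\left(g{\left(\left(3 + 1\right)^{2} \right)} \right)}} = \frac{1}{17 \left(3 + 1\right)^{2}} = \frac{1}{17 \cdot 4^{2}} = \frac{1}{17 \cdot 16} = \frac{1}{272}$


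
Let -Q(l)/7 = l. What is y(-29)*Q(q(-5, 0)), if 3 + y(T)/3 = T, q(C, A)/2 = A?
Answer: 0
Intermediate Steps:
q(C, A) = 2*A
Q(l) = -7*l
y(T) = -9 + 3*T
y(-29)*Q(q(-5, 0)) = (-9 + 3*(-29))*(-14*0) = (-9 - 87)*(-7*0) = -96*0 = 0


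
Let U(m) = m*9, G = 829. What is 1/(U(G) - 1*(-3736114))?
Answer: 1/3743575 ≈ 2.6712e-7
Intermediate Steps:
U(m) = 9*m
1/(U(G) - 1*(-3736114)) = 1/(9*829 - 1*(-3736114)) = 1/(7461 + 3736114) = 1/3743575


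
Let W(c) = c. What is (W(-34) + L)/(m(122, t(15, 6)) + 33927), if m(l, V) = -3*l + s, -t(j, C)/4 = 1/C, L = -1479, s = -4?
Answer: -1513/33557 ≈ -0.045087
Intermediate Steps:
t(j, C) = -4/C
m(l, V) = -4 - 3*l (m(l, V) = -3*l - 4 = -4 - 3*l)
(W(-34) + L)/(m(122, t(15, 6)) + 33927) = (-34 - 1479)/((-4 - 3*122) + 33927) = -1513/((-4 - 366) + 33927) = -1513/(-370 + 33927) = -1513/33557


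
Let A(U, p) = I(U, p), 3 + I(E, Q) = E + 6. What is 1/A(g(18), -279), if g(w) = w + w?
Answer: 1/39 ≈ 0.025641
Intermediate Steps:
g(w) = 2*w
I(E, Q) = 3 + E (I(E, Q) = -3 + (E + 6) = -3 + (6 + E) = 3 + E)
A(U, p) = 3 + U
1/A(g(18), -279) = 1/(3 + 2*18) = 1/(3 + 36) = 1/39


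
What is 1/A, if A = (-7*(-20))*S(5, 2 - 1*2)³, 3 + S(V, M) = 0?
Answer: -1/3780 ≈ -0.00026455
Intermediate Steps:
S(V, M) = -3 (S(V, M) = -3 + 0 = -3)
A = -3780 (A = -7*(-20)*(-3)³ = 140*(-27) = -3780)
1/A = 1/(-3780) = -1/3780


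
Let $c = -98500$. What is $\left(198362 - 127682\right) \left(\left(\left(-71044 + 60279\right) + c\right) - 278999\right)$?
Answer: $-27442499520$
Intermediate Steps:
$\left(198362 - 127682\right) \left(\left(\left(-71044 + 60279\right) + c\right) - 278999\right) = \left(198362 - 127682\right) \left(\left(\left(-71044 + 60279\right) - 98500\right) - 278999\right) = 70680 \left(\left(-10765 - 98500\right) - 278999\right) = 70680 \left(-109265 - 278999\right) = 70680 \left(-388264\right) = -27442499520$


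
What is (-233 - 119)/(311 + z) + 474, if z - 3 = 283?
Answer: 282626/597 ≈ 473.41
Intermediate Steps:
z = 286 (z = 3 + 283 = 286)
(-233 - 119)/(311 + z) + 474 = (-233 - 119)/(311 + 286) + 474 = -352/597 + 474 = 282626/597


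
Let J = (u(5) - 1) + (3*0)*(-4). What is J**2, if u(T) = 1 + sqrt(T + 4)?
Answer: 9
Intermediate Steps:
u(T) = 1 + sqrt(4 + T)
J = 3 (J = ((1 + sqrt(4 + 5)) - 1) + (3*0)*(-4) = ((1 + sqrt(9)) - 1) + 0*(-4) = ((1 + 3) - 1) + 0 = (4 - 1) + 0 = 3 + 0 = 3)
J**2 = 3**2 = 9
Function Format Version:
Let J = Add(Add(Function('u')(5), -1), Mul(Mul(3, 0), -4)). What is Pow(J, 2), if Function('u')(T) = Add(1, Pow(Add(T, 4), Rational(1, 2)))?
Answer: 9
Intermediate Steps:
Function('u')(T) = Add(1, Pow(Add(4, T), Rational(1, 2)))
J = 3 (J = Add(Add(Add(1, Pow(Add(4, 5), Rational(1, 2))), -1), Mul(Mul(3, 0), -4)) = Add(Add(Add(1, Pow(9, Rational(1, 2))), -1), Mul(0, -4)) = Add(Add(Add(1, 3), -1), 0) = Add(Add(4, -1), 0) = Add(3, 0) = 3)
Pow(J, 2) = Pow(3, 2) = 9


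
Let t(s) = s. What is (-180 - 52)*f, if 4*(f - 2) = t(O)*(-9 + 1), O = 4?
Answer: 1392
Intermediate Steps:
f = -6 (f = 2 + (4*(-9 + 1))/4 = 2 + (4*(-8))/4 = 2 + (1/4)*(-32) = 2 - 8 = -6)
(-180 - 52)*f = (-180 - 52)*(-6) = -232*(-6) = 1392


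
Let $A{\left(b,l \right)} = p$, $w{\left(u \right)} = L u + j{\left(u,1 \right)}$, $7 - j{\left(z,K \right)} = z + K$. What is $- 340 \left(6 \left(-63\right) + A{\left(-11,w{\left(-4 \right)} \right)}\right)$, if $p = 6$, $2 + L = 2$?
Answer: $126480$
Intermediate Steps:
$L = 0$ ($L = -2 + 2 = 0$)
$j{\left(z,K \right)} = 7 - K - z$ ($j{\left(z,K \right)} = 7 - \left(z + K\right) = 7 - \left(K + z\right) = 7 - K - z$)
$w{\left(u \right)} = 6 - u$ ($w{\left(u \right)} = 0 u - \left(-6 + u\right) = 0 - \left(-6 + u\right) = 6 - u$)
$A{\left(b,l \right)} = 6$
$- 340 \left(6 \left(-63\right) + A{\left(-11,w{\left(-4 \right)} \right)}\right) = - 340 \left(6 \left(-63\right) + 6\right) = - 340 \left(-378 + 6\right) = \left(-340\right) \left(-372\right) = 126480$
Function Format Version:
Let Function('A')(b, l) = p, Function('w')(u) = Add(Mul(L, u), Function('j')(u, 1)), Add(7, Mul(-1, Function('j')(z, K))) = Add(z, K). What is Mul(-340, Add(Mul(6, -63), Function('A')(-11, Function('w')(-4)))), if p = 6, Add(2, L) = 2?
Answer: 126480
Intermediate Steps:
L = 0 (L = Add(-2, 2) = 0)
Function('j')(z, K) = Add(7, Mul(-1, K), Mul(-1, z)) (Function('j')(z, K) = Add(7, Mul(-1, Add(z, K))) = Add(7, Mul(-1, Add(K, z))) = Add(7, Add(Mul(-1, K), Mul(-1, z))) = Add(7, Mul(-1, K), Mul(-1, z)))
Function('w')(u) = Add(6, Mul(-1, u)) (Function('w')(u) = Add(Mul(0, u), Add(7, Mul(-1, 1), Mul(-1, u))) = Add(0, Add(7, -1, Mul(-1, u))) = Add(0, Add(6, Mul(-1, u))) = Add(6, Mul(-1, u)))
Function('A')(b, l) = 6
Mul(-340, Add(Mul(6, -63), Function('A')(-11, Function('w')(-4)))) = Mul(-340, Add(Mul(6, -63), 6)) = Mul(-340, Add(-378, 6)) = Mul(-340, -372) = 126480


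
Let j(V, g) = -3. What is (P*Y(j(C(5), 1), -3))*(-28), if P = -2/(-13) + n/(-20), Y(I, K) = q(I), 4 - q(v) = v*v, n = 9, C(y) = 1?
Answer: -539/13 ≈ -41.462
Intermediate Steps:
q(v) = 4 - v² (q(v) = 4 - v*v = 4 - v²)
Y(I, K) = 4 - I²
P = -77/260 (P = -2/(-13) + 9/(-20) = -2*(-1/13) + 9*(-1/20) = 2/13 - 9/20 = -77/260 ≈ -0.29615)
(P*Y(j(C(5), 1), -3))*(-28) = -77*(4 - 1*(-3)²)/260*(-28) = -77*(4 - 1*9)/260*(-28) = -77*(4 - 9)/260*(-28) = -77/260*(-5)*(-28) = (77/52)*(-28) = -539/13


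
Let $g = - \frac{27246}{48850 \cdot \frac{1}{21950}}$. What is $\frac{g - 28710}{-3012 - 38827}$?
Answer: $\frac{40010664}{40876703} \approx 0.97881$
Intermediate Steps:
$g = - \frac{11960994}{977}$ ($g = - \frac{27246}{48850 \cdot \frac{1}{21950}} = - \frac{27246}{\frac{977}{439}} = \left(-27246\right) \frac{439}{977} = - \frac{11960994}{977} \approx -12243.0$)
$\frac{g - 28710}{-3012 - 38827} = \frac{- \frac{11960994}{977} - 28710}{-3012 - 38827} = - \frac{40010664}{977 \left(-41839\right)} = \left(- \frac{40010664}{977}\right) \left(- \frac{1}{41839}\right) = \frac{40010664}{40876703}$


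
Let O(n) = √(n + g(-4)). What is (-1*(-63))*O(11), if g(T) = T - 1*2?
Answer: 63*√5 ≈ 140.87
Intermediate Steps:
g(T) = -2 + T (g(T) = T - 2 = -2 + T)
O(n) = √(-6 + n) (O(n) = √(n + (-2 - 4)) = √(n - 6) = √(-6 + n))
(-1*(-63))*O(11) = (-1*(-63))*√(-6 + 11) = 63*√5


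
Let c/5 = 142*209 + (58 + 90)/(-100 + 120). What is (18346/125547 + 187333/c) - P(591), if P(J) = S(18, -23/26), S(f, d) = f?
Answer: -309180024349/18634564569 ≈ -16.592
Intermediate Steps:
P(J) = 18
c = 148427 (c = 5*(142*209 + (58 + 90)/(-100 + 120)) = 5*(29678 + 148/20) = 5*(29678 + 148*(1/20)) = 5*(29678 + 37/5) = 5*(148427/5) = 148427)
(18346/125547 + 187333/c) - P(591) = (18346/125547 + 187333/148427) - 1*18 = (18346*(1/125547) + 187333*(1/148427)) - 18 = (18346/125547 + 187333/148427) - 18 = 26242137893/18634564569 - 18 = -309180024349/18634564569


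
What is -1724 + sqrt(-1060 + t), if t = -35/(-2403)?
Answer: -1724 + I*sqrt(680087715)/801 ≈ -1724.0 + 32.557*I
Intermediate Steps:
t = 35/2403 (t = -35*(-1/2403) = 35/2403 ≈ 0.014565)
-1724 + sqrt(-1060 + t) = -1724 + sqrt(-1060 + 35/2403) = -1724 + sqrt(-2547145/2403) = -1724 + I*sqrt(680087715)/801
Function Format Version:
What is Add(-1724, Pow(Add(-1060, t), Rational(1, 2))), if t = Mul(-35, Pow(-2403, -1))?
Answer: Add(-1724, Mul(Rational(1, 801), I, Pow(680087715, Rational(1, 2)))) ≈ Add(-1724.0, Mul(32.557, I))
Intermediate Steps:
t = Rational(35, 2403) (t = Mul(-35, Rational(-1, 2403)) = Rational(35, 2403) ≈ 0.014565)
Add(-1724, Pow(Add(-1060, t), Rational(1, 2))) = Add(-1724, Pow(Add(-1060, Rational(35, 2403)), Rational(1, 2))) = Add(-1724, Pow(Rational(-2547145, 2403), Rational(1, 2))) = Add(-1724, Mul(Rational(1, 801), I, Pow(680087715, Rational(1, 2))))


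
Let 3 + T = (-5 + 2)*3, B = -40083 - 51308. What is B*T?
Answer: 1096692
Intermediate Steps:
B = -91391
T = -12 (T = -3 + (-5 + 2)*3 = -3 - 3*3 = -3 - 9 = -12)
B*T = -91391*(-12) = 1096692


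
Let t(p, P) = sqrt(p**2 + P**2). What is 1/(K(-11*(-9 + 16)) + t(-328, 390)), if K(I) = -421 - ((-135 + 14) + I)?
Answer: 223/209955 + 2*sqrt(64921)/209955 ≈ 0.0034893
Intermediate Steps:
t(p, P) = sqrt(P**2 + p**2)
K(I) = -300 - I (K(I) = -421 - (-121 + I) = -421 + (121 - I) = -300 - I)
1/(K(-11*(-9 + 16)) + t(-328, 390)) = 1/((-300 - (-11)*(-9 + 16)) + sqrt(390**2 + (-328)**2)) = 1/((-300 - (-11)*7) + sqrt(152100 + 107584)) = 1/((-300 - 1*(-77)) + sqrt(259684)) = 1/((-300 + 77) + 2*sqrt(64921)) = 1/(-223 + 2*sqrt(64921))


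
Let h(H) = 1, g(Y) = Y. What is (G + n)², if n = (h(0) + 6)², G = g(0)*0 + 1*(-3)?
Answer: 2116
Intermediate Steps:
G = -3 (G = 0*0 + 1*(-3) = 0 - 3 = -3)
n = 49 (n = (1 + 6)² = 7² = 49)
(G + n)² = (-3 + 49)² = 46² = 2116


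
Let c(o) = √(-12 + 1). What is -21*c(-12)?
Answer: -21*I*√11 ≈ -69.649*I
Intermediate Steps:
c(o) = I*√11 (c(o) = √(-11) = I*√11)
-21*c(-12) = -21*I*√11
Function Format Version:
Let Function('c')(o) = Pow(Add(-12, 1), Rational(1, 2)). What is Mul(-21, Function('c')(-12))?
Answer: Mul(-21, I, Pow(11, Rational(1, 2))) ≈ Mul(-69.649, I)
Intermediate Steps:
Function('c')(o) = Mul(I, Pow(11, Rational(1, 2))) (Function('c')(o) = Pow(-11, Rational(1, 2)) = Mul(I, Pow(11, Rational(1, 2))))
Mul(-21, Function('c')(-12)) = Mul(-21, Mul(I, Pow(11, Rational(1, 2)))) = Mul(-21, I, Pow(11, Rational(1, 2)))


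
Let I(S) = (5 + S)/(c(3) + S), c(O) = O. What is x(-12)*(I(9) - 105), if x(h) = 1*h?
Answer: 1246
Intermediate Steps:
x(h) = h
I(S) = (5 + S)/(3 + S)
x(-12)*(I(9) - 105) = -12*((5 + 9)/(3 + 9) - 105) = -12*(14/12 - 105) = -12*((1/12)*14 - 105) = -12*(7/6 - 105) = -12*(-623/6) = 1246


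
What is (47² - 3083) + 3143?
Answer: 2269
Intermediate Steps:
(47² - 3083) + 3143 = (2209 - 3083) + 3143 = -874 + 3143 = 2269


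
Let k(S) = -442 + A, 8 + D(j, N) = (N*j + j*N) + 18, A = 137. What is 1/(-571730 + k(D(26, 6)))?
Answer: -1/572035 ≈ -1.7481e-6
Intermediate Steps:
D(j, N) = 10 + 2*N*j (D(j, N) = -8 + ((N*j + j*N) + 18) = -8 + ((N*j + N*j) + 18) = -8 + (2*N*j + 18) = -8 + (18 + 2*N*j) = 10 + 2*N*j)
k(S) = -305 (k(S) = -442 + 137 = -305)
1/(-571730 + k(D(26, 6))) = 1/(-571730 - 305) = 1/(-572035) = -1/572035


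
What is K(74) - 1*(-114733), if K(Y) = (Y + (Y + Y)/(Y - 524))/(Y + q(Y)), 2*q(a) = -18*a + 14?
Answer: 15101714549/131625 ≈ 1.1473e+5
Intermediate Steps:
q(a) = 7 - 9*a (q(a) = (-18*a + 14)/2 = (14 - 18*a)/2 = 7 - 9*a)
K(Y) = (Y + 2*Y/(-524 + Y))/(7 - 8*Y) (K(Y) = (Y + (Y + Y)/(Y - 524))/(Y + (7 - 9*Y)) = (Y + (2*Y)/(-524 + Y))/(7 - 8*Y) = (Y + 2*Y/(-524 + Y))/(7 - 8*Y))
K(74) - 1*(-114733) = 74*(522 - 1*74)/(3668 - 4199*74 + 8*74**2) - 1*(-114733) = 74*(522 - 74)/(3668 - 310726 + 8*5476) + 114733 = 74*448/(3668 - 310726 + 43808) + 114733 = 74*448/(-263250) + 114733 = 74*(-1/263250)*448 + 114733 = -16576/131625 + 114733 = 15101714549/131625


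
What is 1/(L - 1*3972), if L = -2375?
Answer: -1/6347 ≈ -0.00015755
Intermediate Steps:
1/(L - 1*3972) = 1/(-2375 - 1*3972) = 1/(-2375 - 3972) = 1/(-6347) = -1/6347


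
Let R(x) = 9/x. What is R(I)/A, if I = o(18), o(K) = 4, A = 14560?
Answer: 9/58240 ≈ 0.00015453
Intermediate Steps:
I = 4
R(I)/A = (9/4)/14560 = (9*(¼))*(1/14560) = (9/4)*(1/14560) = 9/58240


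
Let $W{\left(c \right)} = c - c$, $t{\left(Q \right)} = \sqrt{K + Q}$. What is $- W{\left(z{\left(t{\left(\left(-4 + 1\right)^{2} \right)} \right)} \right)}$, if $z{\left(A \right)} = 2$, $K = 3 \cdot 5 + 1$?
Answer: $0$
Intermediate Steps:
$K = 16$ ($K = 15 + 1 = 16$)
$t{\left(Q \right)} = \sqrt{16 + Q}$
$W{\left(c \right)} = 0$
$- W{\left(z{\left(t{\left(\left(-4 + 1\right)^{2} \right)} \right)} \right)} = \left(-1\right) 0 = 0$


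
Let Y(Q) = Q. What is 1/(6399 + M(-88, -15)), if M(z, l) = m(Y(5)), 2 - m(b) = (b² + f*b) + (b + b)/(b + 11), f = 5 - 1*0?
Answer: 8/50803 ≈ 0.00015747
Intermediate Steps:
f = 5 (f = 5 + 0 = 5)
m(b) = 2 - b² - 5*b - 2*b/(11 + b) (m(b) = 2 - ((b² + 5*b) + (b + b)/(b + 11)) = 2 - ((b² + 5*b) + (2*b)/(11 + b)) = 2 - ((b² + 5*b) + 2*b/(11 + b)) = 2 - (b² + 5*b + 2*b/(11 + b)) = 2 + (-b² - 5*b - 2*b/(11 + b)) = 2 - b² - 5*b - 2*b/(11 + b))
M(z, l) = -389/8 (M(z, l) = (22 - 1*5³ - 55*5 - 16*5²)/(11 + 5) = (22 - 1*125 - 275 - 16*25)/16 = (22 - 125 - 275 - 400)/16 = (1/16)*(-778) = -389/8)
1/(6399 + M(-88, -15)) = 1/(6399 - 389/8) = 1/(50803/8) = 8/50803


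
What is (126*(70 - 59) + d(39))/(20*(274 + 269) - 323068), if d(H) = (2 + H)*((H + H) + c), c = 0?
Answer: -573/39026 ≈ -0.014683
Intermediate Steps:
d(H) = 2*H*(2 + H) (d(H) = (2 + H)*((H + H) + 0) = (2 + H)*(2*H + 0) = (2 + H)*(2*H) = 2*H*(2 + H))
(126*(70 - 59) + d(39))/(20*(274 + 269) - 323068) = (126*(70 - 59) + 2*39*(2 + 39))/(20*(274 + 269) - 323068) = (126*11 + 2*39*41)/(20*543 - 323068) = (1386 + 3198)/(10860 - 323068) = 4584/(-312208) = 4584*(-1/312208) = -573/39026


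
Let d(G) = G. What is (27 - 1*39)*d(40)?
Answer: -480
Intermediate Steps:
(27 - 1*39)*d(40) = (27 - 1*39)*40 = (27 - 39)*40 = -12*40 = -480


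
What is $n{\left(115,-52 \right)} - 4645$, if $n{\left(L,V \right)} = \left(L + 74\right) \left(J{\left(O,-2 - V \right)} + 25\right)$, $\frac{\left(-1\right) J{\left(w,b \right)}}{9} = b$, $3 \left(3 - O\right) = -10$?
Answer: $-84970$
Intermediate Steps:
$O = \frac{19}{3}$ ($O = 3 - - \frac{10}{3} = 3 + \frac{10}{3} = \frac{19}{3} \approx 6.3333$)
$J{\left(w,b \right)} = - 9 b$
$n{\left(L,V \right)} = \left(43 + 9 V\right) \left(74 + L\right)$ ($n{\left(L,V \right)} = \left(L + 74\right) \left(- 9 \left(-2 - V\right) + 25\right) = \left(74 + L\right) \left(\left(18 + 9 V\right) + 25\right) = \left(74 + L\right) \left(43 + 9 V\right) = \left(43 + 9 V\right) \left(74 + L\right)$)
$n{\left(115,-52 \right)} - 4645 = \left(3182 + 43 \cdot 115 + 666 \left(-52\right) + 9 \cdot 115 \left(-52\right)\right) - 4645 = \left(3182 + 4945 - 34632 - 53820\right) - 4645 = -80325 - 4645 = -84970$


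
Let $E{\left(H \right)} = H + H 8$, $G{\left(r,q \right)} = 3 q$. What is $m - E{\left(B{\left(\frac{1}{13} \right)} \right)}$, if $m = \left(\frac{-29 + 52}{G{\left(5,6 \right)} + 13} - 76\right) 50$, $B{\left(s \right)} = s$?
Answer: $- \frac{1516729}{403} \approx -3763.6$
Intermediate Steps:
$E{\left(H \right)} = 9 H$ ($E{\left(H \right)} = H + 8 H = 9 H$)
$m = - \frac{116650}{31}$ ($m = \left(\frac{-29 + 52}{3 \cdot 6 + 13} - 76\right) 50 = \left(\frac{23}{18 + 13} - 76\right) 50 = \left(\frac{23}{31} - 76\right) 50 = \left(- \frac{2333}{31}\right) 50 = - \frac{116650}{31} \approx -3762.9$)
$m - E{\left(B{\left(\frac{1}{13} \right)} \right)} = - \frac{116650}{31} - \frac{9}{13} = - \frac{1516729}{403}$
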